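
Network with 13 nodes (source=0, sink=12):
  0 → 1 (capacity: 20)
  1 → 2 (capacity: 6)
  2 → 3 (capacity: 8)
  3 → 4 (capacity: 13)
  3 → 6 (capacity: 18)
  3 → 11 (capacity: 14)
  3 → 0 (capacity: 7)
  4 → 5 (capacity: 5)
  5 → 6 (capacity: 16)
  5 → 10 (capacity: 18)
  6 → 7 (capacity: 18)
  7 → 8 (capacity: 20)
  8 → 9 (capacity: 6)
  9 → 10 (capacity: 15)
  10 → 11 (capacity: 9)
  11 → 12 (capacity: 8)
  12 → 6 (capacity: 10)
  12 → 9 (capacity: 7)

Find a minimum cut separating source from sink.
Min cut value = 6, edges: (1,2)

Min cut value: 6
Partition: S = [0, 1], T = [2, 3, 4, 5, 6, 7, 8, 9, 10, 11, 12]
Cut edges: (1,2)

By max-flow min-cut theorem, max flow = min cut = 6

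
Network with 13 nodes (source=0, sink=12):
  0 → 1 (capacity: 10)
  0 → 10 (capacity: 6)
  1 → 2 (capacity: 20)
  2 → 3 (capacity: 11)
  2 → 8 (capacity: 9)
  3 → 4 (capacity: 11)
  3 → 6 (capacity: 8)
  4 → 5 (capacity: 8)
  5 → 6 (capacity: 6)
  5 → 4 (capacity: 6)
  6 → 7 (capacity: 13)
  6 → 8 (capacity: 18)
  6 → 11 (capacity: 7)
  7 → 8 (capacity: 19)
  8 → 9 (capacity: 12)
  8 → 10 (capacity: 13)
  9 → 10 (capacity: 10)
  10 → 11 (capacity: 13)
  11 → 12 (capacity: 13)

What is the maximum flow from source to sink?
Maximum flow = 13

Max flow: 13

Flow assignment:
  0 → 1: 10/10
  0 → 10: 3/6
  1 → 2: 10/20
  2 → 3: 8/11
  2 → 8: 2/9
  3 → 6: 8/8
  6 → 8: 1/18
  6 → 11: 7/7
  8 → 10: 3/13
  10 → 11: 6/13
  11 → 12: 13/13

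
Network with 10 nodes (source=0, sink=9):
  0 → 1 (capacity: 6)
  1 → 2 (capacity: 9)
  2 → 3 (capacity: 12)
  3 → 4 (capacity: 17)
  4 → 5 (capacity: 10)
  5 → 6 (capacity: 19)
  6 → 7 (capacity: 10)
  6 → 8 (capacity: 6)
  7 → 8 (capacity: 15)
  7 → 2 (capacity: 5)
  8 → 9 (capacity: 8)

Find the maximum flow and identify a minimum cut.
Max flow = 6, Min cut edges: (0,1)

Maximum flow: 6
Minimum cut: (0,1)
Partition: S = [0], T = [1, 2, 3, 4, 5, 6, 7, 8, 9]

Max-flow min-cut theorem verified: both equal 6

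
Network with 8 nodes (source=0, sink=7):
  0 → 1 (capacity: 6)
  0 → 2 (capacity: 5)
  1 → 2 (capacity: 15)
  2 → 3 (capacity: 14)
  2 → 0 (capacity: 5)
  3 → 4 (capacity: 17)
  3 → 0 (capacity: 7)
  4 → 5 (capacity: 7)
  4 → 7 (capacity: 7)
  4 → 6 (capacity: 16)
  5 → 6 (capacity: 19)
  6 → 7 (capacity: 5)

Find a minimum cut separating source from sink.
Min cut value = 11, edges: (0,1), (0,2)

Min cut value: 11
Partition: S = [0], T = [1, 2, 3, 4, 5, 6, 7]
Cut edges: (0,1), (0,2)

By max-flow min-cut theorem, max flow = min cut = 11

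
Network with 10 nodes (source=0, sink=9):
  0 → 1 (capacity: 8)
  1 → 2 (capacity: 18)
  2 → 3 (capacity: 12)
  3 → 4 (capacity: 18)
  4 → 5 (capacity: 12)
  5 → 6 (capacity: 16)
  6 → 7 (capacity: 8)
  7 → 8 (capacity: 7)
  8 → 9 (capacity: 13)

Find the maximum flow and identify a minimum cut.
Max flow = 7, Min cut edges: (7,8)

Maximum flow: 7
Minimum cut: (7,8)
Partition: S = [0, 1, 2, 3, 4, 5, 6, 7], T = [8, 9]

Max-flow min-cut theorem verified: both equal 7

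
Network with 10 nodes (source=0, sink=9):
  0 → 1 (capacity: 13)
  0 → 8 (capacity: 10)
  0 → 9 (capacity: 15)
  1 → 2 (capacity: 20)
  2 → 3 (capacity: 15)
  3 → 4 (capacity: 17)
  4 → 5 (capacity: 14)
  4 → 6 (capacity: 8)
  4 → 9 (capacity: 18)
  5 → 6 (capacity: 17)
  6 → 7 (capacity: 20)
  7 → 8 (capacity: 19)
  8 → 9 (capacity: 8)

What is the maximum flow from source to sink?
Maximum flow = 36

Max flow: 36

Flow assignment:
  0 → 1: 13/13
  0 → 8: 8/10
  0 → 9: 15/15
  1 → 2: 13/20
  2 → 3: 13/15
  3 → 4: 13/17
  4 → 9: 13/18
  8 → 9: 8/8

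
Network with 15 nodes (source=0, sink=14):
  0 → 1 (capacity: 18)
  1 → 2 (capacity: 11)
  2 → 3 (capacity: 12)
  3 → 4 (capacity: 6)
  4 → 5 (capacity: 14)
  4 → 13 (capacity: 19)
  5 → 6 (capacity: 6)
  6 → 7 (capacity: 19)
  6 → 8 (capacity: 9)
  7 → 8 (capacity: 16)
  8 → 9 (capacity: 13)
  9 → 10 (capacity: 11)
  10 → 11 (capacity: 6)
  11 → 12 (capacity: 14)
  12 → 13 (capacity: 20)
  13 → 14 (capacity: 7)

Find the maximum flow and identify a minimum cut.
Max flow = 6, Min cut edges: (3,4)

Maximum flow: 6
Minimum cut: (3,4)
Partition: S = [0, 1, 2, 3], T = [4, 5, 6, 7, 8, 9, 10, 11, 12, 13, 14]

Max-flow min-cut theorem verified: both equal 6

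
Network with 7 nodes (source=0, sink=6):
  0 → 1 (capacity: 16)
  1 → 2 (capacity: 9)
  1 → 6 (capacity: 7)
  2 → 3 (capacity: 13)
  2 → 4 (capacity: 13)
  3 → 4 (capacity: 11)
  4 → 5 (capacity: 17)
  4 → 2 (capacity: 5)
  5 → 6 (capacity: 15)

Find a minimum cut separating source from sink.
Min cut value = 16, edges: (1,2), (1,6)

Min cut value: 16
Partition: S = [0, 1], T = [2, 3, 4, 5, 6]
Cut edges: (1,2), (1,6)

By max-flow min-cut theorem, max flow = min cut = 16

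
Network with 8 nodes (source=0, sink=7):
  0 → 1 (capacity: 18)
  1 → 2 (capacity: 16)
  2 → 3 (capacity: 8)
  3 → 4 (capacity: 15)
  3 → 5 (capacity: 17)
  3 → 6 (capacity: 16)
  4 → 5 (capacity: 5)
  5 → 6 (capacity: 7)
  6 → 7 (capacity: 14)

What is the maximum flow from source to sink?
Maximum flow = 8

Max flow: 8

Flow assignment:
  0 → 1: 8/18
  1 → 2: 8/16
  2 → 3: 8/8
  3 → 6: 8/16
  6 → 7: 8/14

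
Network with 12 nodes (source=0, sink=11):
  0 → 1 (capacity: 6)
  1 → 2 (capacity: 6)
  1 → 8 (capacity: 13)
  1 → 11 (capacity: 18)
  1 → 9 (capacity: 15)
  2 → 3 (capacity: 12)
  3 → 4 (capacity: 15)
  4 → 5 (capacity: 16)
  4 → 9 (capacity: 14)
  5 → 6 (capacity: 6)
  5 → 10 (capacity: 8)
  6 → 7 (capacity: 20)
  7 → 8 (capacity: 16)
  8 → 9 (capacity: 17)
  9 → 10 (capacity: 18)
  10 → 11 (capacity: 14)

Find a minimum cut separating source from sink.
Min cut value = 6, edges: (0,1)

Min cut value: 6
Partition: S = [0], T = [1, 2, 3, 4, 5, 6, 7, 8, 9, 10, 11]
Cut edges: (0,1)

By max-flow min-cut theorem, max flow = min cut = 6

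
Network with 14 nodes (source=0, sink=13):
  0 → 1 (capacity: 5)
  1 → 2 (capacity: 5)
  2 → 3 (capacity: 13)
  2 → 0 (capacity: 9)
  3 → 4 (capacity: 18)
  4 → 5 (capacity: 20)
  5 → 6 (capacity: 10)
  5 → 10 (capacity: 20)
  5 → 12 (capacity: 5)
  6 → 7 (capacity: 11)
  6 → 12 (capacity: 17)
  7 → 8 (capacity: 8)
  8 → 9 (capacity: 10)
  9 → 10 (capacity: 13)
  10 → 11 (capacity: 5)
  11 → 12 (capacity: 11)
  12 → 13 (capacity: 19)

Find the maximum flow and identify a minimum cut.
Max flow = 5, Min cut edges: (1,2)

Maximum flow: 5
Minimum cut: (1,2)
Partition: S = [0, 1], T = [2, 3, 4, 5, 6, 7, 8, 9, 10, 11, 12, 13]

Max-flow min-cut theorem verified: both equal 5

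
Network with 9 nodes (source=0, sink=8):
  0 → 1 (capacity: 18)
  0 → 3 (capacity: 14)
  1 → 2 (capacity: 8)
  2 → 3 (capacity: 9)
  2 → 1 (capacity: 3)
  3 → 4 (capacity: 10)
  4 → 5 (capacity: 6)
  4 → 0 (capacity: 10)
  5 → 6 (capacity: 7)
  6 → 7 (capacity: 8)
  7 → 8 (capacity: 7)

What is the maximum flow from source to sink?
Maximum flow = 6

Max flow: 6

Flow assignment:
  0 → 1: 8/18
  0 → 3: 2/14
  1 → 2: 8/8
  2 → 3: 8/9
  3 → 4: 10/10
  4 → 5: 6/6
  4 → 0: 4/10
  5 → 6: 6/7
  6 → 7: 6/8
  7 → 8: 6/7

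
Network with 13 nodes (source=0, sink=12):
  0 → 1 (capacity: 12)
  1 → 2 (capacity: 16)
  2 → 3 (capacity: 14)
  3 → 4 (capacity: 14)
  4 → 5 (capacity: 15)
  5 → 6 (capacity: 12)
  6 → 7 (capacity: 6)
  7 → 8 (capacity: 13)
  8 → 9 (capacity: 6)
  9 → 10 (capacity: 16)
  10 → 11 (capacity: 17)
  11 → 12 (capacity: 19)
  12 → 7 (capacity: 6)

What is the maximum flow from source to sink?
Maximum flow = 6

Max flow: 6

Flow assignment:
  0 → 1: 6/12
  1 → 2: 6/16
  2 → 3: 6/14
  3 → 4: 6/14
  4 → 5: 6/15
  5 → 6: 6/12
  6 → 7: 6/6
  7 → 8: 6/13
  8 → 9: 6/6
  9 → 10: 6/16
  10 → 11: 6/17
  11 → 12: 6/19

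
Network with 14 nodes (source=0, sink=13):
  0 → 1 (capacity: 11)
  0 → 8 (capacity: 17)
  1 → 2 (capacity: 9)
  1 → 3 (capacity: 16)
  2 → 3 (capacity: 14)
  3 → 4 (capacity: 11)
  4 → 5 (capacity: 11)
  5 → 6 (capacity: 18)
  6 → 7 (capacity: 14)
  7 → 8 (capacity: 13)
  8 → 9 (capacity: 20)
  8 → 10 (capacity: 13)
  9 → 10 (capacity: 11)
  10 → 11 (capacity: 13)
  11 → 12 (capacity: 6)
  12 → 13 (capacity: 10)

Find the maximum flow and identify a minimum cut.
Max flow = 6, Min cut edges: (11,12)

Maximum flow: 6
Minimum cut: (11,12)
Partition: S = [0, 1, 2, 3, 4, 5, 6, 7, 8, 9, 10, 11], T = [12, 13]

Max-flow min-cut theorem verified: both equal 6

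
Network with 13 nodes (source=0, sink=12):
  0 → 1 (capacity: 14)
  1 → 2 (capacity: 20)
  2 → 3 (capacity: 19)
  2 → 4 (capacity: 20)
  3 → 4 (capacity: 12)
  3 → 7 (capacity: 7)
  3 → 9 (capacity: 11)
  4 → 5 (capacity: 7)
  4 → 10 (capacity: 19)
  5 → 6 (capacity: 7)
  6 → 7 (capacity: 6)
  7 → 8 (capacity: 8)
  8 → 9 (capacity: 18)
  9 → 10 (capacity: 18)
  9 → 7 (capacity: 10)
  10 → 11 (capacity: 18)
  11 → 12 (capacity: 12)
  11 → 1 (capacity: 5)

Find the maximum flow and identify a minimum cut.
Max flow = 12, Min cut edges: (11,12)

Maximum flow: 12
Minimum cut: (11,12)
Partition: S = [0, 1, 2, 3, 4, 5, 6, 7, 8, 9, 10, 11], T = [12]

Max-flow min-cut theorem verified: both equal 12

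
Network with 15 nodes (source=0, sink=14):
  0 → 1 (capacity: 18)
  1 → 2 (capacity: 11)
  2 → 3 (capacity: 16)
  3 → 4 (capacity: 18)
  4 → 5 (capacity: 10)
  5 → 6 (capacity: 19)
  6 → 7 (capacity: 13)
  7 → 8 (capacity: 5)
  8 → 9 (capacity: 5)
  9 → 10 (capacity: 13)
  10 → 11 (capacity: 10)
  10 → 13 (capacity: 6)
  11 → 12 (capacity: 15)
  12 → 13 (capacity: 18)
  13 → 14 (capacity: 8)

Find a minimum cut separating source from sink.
Min cut value = 5, edges: (8,9)

Min cut value: 5
Partition: S = [0, 1, 2, 3, 4, 5, 6, 7, 8], T = [9, 10, 11, 12, 13, 14]
Cut edges: (8,9)

By max-flow min-cut theorem, max flow = min cut = 5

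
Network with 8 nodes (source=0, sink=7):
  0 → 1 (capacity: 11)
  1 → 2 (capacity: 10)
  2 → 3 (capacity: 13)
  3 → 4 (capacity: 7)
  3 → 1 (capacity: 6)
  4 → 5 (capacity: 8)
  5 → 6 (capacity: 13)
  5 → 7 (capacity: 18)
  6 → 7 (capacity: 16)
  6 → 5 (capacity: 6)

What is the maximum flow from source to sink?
Maximum flow = 7

Max flow: 7

Flow assignment:
  0 → 1: 7/11
  1 → 2: 7/10
  2 → 3: 7/13
  3 → 4: 7/7
  4 → 5: 7/8
  5 → 7: 7/18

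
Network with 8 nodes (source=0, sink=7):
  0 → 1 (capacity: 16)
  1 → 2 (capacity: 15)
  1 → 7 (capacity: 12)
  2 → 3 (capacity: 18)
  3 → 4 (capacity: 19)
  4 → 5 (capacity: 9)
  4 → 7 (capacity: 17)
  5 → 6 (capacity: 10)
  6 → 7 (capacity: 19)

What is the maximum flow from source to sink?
Maximum flow = 16

Max flow: 16

Flow assignment:
  0 → 1: 16/16
  1 → 2: 4/15
  1 → 7: 12/12
  2 → 3: 4/18
  3 → 4: 4/19
  4 → 7: 4/17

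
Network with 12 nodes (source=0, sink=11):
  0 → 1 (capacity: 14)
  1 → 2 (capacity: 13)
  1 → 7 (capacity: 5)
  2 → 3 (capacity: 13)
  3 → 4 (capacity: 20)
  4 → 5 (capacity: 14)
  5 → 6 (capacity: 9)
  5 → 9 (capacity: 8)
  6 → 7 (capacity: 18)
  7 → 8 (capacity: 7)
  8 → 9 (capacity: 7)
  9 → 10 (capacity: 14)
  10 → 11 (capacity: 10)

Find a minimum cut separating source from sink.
Min cut value = 10, edges: (10,11)

Min cut value: 10
Partition: S = [0, 1, 2, 3, 4, 5, 6, 7, 8, 9, 10], T = [11]
Cut edges: (10,11)

By max-flow min-cut theorem, max flow = min cut = 10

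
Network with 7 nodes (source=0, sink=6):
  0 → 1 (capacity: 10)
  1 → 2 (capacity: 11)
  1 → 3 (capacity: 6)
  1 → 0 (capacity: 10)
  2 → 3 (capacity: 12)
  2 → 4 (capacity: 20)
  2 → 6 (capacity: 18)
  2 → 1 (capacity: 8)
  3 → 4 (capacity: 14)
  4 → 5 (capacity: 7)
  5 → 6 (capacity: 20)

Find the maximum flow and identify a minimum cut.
Max flow = 10, Min cut edges: (0,1)

Maximum flow: 10
Minimum cut: (0,1)
Partition: S = [0], T = [1, 2, 3, 4, 5, 6]

Max-flow min-cut theorem verified: both equal 10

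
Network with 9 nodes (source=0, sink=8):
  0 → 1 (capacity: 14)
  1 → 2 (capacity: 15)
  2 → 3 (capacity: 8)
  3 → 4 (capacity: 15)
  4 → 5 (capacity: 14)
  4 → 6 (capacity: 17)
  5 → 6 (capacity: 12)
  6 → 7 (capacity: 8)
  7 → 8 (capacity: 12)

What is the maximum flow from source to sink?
Maximum flow = 8

Max flow: 8

Flow assignment:
  0 → 1: 8/14
  1 → 2: 8/15
  2 → 3: 8/8
  3 → 4: 8/15
  4 → 6: 8/17
  6 → 7: 8/8
  7 → 8: 8/12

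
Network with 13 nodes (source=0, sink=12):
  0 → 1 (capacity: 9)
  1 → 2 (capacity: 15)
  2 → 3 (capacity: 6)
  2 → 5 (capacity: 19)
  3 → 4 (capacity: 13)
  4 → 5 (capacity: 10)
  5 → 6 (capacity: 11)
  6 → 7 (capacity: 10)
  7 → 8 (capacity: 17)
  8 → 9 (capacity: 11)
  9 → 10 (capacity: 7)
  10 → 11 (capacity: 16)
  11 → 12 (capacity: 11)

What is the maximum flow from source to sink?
Maximum flow = 7

Max flow: 7

Flow assignment:
  0 → 1: 7/9
  1 → 2: 7/15
  2 → 5: 7/19
  5 → 6: 7/11
  6 → 7: 7/10
  7 → 8: 7/17
  8 → 9: 7/11
  9 → 10: 7/7
  10 → 11: 7/16
  11 → 12: 7/11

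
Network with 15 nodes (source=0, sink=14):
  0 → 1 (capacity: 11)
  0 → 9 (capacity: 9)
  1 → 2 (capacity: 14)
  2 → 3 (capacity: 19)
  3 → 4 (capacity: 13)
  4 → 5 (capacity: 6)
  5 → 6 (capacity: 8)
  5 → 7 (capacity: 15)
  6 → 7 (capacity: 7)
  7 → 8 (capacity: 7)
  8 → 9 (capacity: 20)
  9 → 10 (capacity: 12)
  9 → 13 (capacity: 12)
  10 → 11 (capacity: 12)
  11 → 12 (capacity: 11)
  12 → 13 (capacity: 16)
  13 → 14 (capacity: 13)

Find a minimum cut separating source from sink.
Min cut value = 13, edges: (13,14)

Min cut value: 13
Partition: S = [0, 1, 2, 3, 4, 5, 6, 7, 8, 9, 10, 11, 12, 13], T = [14]
Cut edges: (13,14)

By max-flow min-cut theorem, max flow = min cut = 13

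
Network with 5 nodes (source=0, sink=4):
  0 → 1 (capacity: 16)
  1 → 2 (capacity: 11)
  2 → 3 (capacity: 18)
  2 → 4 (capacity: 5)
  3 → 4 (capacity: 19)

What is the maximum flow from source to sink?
Maximum flow = 11

Max flow: 11

Flow assignment:
  0 → 1: 11/16
  1 → 2: 11/11
  2 → 3: 6/18
  2 → 4: 5/5
  3 → 4: 6/19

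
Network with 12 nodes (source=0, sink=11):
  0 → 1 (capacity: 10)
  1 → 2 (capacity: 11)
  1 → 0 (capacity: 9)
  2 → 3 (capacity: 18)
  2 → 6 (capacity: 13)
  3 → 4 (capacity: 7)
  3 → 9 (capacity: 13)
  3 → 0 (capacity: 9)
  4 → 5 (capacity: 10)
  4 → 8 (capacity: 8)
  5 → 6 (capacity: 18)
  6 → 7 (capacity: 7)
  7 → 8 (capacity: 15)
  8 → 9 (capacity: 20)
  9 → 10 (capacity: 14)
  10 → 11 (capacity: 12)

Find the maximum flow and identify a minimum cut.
Max flow = 10, Min cut edges: (0,1)

Maximum flow: 10
Minimum cut: (0,1)
Partition: S = [0], T = [1, 2, 3, 4, 5, 6, 7, 8, 9, 10, 11]

Max-flow min-cut theorem verified: both equal 10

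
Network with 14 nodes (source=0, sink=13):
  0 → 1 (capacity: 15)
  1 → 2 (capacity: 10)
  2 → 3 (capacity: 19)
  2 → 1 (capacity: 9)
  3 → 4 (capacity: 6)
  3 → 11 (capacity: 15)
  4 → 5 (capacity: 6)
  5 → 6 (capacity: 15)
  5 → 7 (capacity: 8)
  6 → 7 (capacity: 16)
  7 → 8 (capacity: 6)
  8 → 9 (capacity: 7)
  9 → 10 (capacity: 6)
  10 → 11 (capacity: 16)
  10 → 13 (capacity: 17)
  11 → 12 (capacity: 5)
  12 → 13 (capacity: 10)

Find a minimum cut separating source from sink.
Min cut value = 10, edges: (1,2)

Min cut value: 10
Partition: S = [0, 1], T = [2, 3, 4, 5, 6, 7, 8, 9, 10, 11, 12, 13]
Cut edges: (1,2)

By max-flow min-cut theorem, max flow = min cut = 10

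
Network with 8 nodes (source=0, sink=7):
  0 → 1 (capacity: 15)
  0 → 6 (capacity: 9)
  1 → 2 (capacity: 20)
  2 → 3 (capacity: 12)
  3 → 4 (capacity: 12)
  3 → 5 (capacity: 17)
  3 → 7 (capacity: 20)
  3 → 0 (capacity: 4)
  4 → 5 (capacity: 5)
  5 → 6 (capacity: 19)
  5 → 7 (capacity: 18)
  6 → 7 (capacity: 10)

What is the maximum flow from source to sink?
Maximum flow = 21

Max flow: 21

Flow assignment:
  0 → 1: 12/15
  0 → 6: 9/9
  1 → 2: 12/20
  2 → 3: 12/12
  3 → 7: 12/20
  6 → 7: 9/10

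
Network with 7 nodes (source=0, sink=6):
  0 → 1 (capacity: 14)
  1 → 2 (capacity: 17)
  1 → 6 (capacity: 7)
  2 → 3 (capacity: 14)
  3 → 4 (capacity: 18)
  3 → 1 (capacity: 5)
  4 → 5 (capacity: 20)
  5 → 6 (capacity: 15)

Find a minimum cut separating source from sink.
Min cut value = 14, edges: (0,1)

Min cut value: 14
Partition: S = [0], T = [1, 2, 3, 4, 5, 6]
Cut edges: (0,1)

By max-flow min-cut theorem, max flow = min cut = 14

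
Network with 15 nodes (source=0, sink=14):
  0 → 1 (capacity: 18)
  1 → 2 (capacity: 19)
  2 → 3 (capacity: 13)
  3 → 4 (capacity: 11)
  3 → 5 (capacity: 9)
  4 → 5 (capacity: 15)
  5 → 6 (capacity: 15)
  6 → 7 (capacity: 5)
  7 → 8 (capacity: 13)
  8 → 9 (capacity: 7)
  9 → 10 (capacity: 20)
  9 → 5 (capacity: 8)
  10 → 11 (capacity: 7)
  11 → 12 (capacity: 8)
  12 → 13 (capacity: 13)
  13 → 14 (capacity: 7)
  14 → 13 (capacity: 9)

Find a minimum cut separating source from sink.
Min cut value = 5, edges: (6,7)

Min cut value: 5
Partition: S = [0, 1, 2, 3, 4, 5, 6], T = [7, 8, 9, 10, 11, 12, 13, 14]
Cut edges: (6,7)

By max-flow min-cut theorem, max flow = min cut = 5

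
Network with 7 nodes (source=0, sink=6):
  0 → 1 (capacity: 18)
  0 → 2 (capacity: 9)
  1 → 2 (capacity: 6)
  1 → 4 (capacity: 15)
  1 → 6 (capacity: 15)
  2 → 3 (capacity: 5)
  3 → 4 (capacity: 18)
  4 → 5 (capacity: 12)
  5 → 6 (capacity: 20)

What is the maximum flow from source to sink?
Maximum flow = 23

Max flow: 23

Flow assignment:
  0 → 1: 18/18
  0 → 2: 5/9
  1 → 4: 3/15
  1 → 6: 15/15
  2 → 3: 5/5
  3 → 4: 5/18
  4 → 5: 8/12
  5 → 6: 8/20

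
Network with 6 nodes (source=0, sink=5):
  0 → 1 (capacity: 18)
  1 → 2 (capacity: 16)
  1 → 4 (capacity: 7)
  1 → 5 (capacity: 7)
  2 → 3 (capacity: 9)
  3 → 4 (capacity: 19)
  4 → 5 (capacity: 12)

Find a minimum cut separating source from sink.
Min cut value = 18, edges: (0,1)

Min cut value: 18
Partition: S = [0], T = [1, 2, 3, 4, 5]
Cut edges: (0,1)

By max-flow min-cut theorem, max flow = min cut = 18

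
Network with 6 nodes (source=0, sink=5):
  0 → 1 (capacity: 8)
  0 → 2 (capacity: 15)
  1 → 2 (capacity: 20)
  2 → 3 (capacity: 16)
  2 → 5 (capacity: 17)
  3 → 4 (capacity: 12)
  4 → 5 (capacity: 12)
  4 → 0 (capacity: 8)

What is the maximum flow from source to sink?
Maximum flow = 23

Max flow: 23

Flow assignment:
  0 → 1: 8/8
  0 → 2: 15/15
  1 → 2: 8/20
  2 → 3: 6/16
  2 → 5: 17/17
  3 → 4: 6/12
  4 → 5: 6/12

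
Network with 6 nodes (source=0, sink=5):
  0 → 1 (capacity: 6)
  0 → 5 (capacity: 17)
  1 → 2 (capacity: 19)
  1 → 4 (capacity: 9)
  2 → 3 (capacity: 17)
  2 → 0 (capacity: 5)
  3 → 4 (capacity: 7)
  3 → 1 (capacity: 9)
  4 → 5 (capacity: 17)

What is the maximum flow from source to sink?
Maximum flow = 23

Max flow: 23

Flow assignment:
  0 → 1: 6/6
  0 → 5: 17/17
  1 → 4: 6/9
  4 → 5: 6/17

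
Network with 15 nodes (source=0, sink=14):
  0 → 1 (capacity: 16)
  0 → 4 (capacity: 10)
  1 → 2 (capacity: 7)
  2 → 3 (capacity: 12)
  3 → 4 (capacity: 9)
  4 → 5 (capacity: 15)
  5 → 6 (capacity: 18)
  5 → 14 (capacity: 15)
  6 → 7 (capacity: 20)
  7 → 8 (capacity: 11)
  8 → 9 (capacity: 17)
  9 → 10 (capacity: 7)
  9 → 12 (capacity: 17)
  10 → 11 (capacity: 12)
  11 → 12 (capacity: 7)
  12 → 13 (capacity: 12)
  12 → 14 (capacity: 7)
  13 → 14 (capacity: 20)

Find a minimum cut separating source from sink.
Min cut value = 15, edges: (4,5)

Min cut value: 15
Partition: S = [0, 1, 2, 3, 4], T = [5, 6, 7, 8, 9, 10, 11, 12, 13, 14]
Cut edges: (4,5)

By max-flow min-cut theorem, max flow = min cut = 15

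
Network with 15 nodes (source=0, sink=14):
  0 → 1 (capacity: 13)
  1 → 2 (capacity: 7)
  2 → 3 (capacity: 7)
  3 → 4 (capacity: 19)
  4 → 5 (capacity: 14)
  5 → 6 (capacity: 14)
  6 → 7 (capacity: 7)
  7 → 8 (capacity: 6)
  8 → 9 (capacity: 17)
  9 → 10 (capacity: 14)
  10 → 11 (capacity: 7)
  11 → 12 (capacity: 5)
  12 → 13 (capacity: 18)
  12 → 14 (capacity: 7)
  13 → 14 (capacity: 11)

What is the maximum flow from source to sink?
Maximum flow = 5

Max flow: 5

Flow assignment:
  0 → 1: 5/13
  1 → 2: 5/7
  2 → 3: 5/7
  3 → 4: 5/19
  4 → 5: 5/14
  5 → 6: 5/14
  6 → 7: 5/7
  7 → 8: 5/6
  8 → 9: 5/17
  9 → 10: 5/14
  10 → 11: 5/7
  11 → 12: 5/5
  12 → 14: 5/7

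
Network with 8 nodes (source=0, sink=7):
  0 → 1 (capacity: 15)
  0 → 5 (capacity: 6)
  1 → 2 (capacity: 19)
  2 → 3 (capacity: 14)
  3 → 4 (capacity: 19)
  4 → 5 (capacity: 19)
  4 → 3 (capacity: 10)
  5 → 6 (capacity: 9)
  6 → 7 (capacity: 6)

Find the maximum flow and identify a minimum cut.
Max flow = 6, Min cut edges: (6,7)

Maximum flow: 6
Minimum cut: (6,7)
Partition: S = [0, 1, 2, 3, 4, 5, 6], T = [7]

Max-flow min-cut theorem verified: both equal 6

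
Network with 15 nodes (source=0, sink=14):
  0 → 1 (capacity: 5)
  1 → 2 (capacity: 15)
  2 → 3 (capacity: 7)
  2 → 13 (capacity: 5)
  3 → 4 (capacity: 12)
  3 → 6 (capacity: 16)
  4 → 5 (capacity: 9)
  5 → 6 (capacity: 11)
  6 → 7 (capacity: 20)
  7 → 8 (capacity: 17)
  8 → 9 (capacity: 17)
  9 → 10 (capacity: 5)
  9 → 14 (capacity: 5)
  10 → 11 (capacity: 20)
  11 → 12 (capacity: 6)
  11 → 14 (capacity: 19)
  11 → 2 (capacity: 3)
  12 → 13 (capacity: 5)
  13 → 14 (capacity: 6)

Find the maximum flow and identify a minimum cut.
Max flow = 5, Min cut edges: (0,1)

Maximum flow: 5
Minimum cut: (0,1)
Partition: S = [0], T = [1, 2, 3, 4, 5, 6, 7, 8, 9, 10, 11, 12, 13, 14]

Max-flow min-cut theorem verified: both equal 5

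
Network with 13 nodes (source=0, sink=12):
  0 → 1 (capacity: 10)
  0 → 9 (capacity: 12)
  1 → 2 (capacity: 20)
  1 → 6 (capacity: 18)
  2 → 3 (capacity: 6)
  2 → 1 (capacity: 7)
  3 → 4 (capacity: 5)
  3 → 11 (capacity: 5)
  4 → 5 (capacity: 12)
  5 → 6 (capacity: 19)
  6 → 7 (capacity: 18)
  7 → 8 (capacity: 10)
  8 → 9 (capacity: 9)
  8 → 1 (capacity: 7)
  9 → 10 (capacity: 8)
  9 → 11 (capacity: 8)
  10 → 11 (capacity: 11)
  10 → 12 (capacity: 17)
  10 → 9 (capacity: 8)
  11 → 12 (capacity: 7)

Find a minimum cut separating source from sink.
Min cut value = 15, edges: (9,10), (11,12)

Min cut value: 15
Partition: S = [0, 1, 2, 3, 4, 5, 6, 7, 8, 9, 11], T = [10, 12]
Cut edges: (9,10), (11,12)

By max-flow min-cut theorem, max flow = min cut = 15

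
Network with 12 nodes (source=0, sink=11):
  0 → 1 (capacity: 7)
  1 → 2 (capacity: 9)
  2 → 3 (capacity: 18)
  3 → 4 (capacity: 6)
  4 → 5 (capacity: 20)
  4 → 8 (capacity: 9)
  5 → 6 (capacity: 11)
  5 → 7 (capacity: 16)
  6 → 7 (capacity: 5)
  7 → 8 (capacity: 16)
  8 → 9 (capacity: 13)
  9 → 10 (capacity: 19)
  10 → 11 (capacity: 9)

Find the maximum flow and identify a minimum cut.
Max flow = 6, Min cut edges: (3,4)

Maximum flow: 6
Minimum cut: (3,4)
Partition: S = [0, 1, 2, 3], T = [4, 5, 6, 7, 8, 9, 10, 11]

Max-flow min-cut theorem verified: both equal 6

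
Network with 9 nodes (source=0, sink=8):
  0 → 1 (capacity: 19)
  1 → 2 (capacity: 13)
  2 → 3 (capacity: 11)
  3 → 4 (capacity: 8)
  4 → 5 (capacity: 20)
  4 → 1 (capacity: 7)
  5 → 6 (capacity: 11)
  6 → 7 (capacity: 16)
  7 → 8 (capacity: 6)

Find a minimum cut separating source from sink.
Min cut value = 6, edges: (7,8)

Min cut value: 6
Partition: S = [0, 1, 2, 3, 4, 5, 6, 7], T = [8]
Cut edges: (7,8)

By max-flow min-cut theorem, max flow = min cut = 6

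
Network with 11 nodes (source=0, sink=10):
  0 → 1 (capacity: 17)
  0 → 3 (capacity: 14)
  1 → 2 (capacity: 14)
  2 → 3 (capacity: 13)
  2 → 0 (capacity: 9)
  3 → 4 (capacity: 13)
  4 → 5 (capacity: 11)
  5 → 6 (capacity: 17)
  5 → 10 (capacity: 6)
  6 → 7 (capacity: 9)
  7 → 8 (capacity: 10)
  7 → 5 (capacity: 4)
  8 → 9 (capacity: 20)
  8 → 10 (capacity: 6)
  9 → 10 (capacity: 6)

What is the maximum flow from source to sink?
Maximum flow = 11

Max flow: 11

Flow assignment:
  0 → 1: 14/17
  1 → 2: 14/14
  2 → 3: 11/13
  2 → 0: 3/9
  3 → 4: 11/13
  4 → 5: 11/11
  5 → 6: 5/17
  5 → 10: 6/6
  6 → 7: 5/9
  7 → 8: 5/10
  8 → 10: 5/6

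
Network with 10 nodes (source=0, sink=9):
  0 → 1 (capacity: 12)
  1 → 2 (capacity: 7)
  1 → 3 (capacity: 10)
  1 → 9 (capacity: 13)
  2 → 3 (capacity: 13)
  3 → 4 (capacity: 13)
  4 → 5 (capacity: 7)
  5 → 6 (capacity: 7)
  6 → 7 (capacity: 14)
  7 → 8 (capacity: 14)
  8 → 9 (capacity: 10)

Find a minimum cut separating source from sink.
Min cut value = 12, edges: (0,1)

Min cut value: 12
Partition: S = [0], T = [1, 2, 3, 4, 5, 6, 7, 8, 9]
Cut edges: (0,1)

By max-flow min-cut theorem, max flow = min cut = 12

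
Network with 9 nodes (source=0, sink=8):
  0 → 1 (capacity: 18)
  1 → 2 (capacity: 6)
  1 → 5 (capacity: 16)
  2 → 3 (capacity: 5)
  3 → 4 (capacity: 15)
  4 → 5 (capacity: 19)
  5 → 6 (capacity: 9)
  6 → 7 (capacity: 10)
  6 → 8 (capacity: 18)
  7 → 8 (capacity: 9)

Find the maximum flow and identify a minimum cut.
Max flow = 9, Min cut edges: (5,6)

Maximum flow: 9
Minimum cut: (5,6)
Partition: S = [0, 1, 2, 3, 4, 5], T = [6, 7, 8]

Max-flow min-cut theorem verified: both equal 9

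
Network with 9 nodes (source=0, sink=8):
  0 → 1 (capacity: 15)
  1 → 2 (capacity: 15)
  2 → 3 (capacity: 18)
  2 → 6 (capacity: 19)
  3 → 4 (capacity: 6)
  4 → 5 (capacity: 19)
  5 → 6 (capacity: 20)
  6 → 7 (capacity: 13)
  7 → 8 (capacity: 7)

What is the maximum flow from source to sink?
Maximum flow = 7

Max flow: 7

Flow assignment:
  0 → 1: 7/15
  1 → 2: 7/15
  2 → 6: 7/19
  6 → 7: 7/13
  7 → 8: 7/7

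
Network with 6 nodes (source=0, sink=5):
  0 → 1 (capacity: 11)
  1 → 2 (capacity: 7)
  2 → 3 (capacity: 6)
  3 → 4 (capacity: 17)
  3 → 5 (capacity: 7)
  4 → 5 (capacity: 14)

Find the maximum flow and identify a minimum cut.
Max flow = 6, Min cut edges: (2,3)

Maximum flow: 6
Minimum cut: (2,3)
Partition: S = [0, 1, 2], T = [3, 4, 5]

Max-flow min-cut theorem verified: both equal 6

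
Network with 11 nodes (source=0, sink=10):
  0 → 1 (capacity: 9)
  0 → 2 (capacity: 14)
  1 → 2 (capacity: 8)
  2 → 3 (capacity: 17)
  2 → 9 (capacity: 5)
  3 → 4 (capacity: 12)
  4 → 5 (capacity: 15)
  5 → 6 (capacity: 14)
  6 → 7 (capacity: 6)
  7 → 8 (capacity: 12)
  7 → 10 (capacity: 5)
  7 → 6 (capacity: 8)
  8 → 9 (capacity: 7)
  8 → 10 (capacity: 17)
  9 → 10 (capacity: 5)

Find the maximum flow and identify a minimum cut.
Max flow = 11, Min cut edges: (6,7), (9,10)

Maximum flow: 11
Minimum cut: (6,7), (9,10)
Partition: S = [0, 1, 2, 3, 4, 5, 6, 9], T = [7, 8, 10]

Max-flow min-cut theorem verified: both equal 11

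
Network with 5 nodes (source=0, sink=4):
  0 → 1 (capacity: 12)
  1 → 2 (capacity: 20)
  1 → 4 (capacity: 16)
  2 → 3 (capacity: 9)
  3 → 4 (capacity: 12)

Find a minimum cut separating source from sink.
Min cut value = 12, edges: (0,1)

Min cut value: 12
Partition: S = [0], T = [1, 2, 3, 4]
Cut edges: (0,1)

By max-flow min-cut theorem, max flow = min cut = 12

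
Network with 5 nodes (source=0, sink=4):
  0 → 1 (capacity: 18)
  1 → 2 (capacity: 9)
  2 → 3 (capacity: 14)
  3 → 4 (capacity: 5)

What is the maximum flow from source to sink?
Maximum flow = 5

Max flow: 5

Flow assignment:
  0 → 1: 5/18
  1 → 2: 5/9
  2 → 3: 5/14
  3 → 4: 5/5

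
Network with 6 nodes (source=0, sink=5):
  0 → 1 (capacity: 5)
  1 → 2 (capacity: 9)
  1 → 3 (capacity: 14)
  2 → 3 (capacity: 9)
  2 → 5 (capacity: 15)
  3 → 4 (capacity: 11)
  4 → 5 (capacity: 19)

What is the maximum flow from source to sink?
Maximum flow = 5

Max flow: 5

Flow assignment:
  0 → 1: 5/5
  1 → 2: 5/9
  2 → 5: 5/15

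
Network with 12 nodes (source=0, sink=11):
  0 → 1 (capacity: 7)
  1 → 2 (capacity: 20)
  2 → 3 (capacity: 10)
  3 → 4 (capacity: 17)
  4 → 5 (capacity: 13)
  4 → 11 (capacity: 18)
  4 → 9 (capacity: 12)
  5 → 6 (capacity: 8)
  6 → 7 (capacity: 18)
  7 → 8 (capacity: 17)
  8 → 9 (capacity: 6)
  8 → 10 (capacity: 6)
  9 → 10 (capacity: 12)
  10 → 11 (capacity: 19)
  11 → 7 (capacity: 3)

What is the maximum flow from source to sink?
Maximum flow = 7

Max flow: 7

Flow assignment:
  0 → 1: 7/7
  1 → 2: 7/20
  2 → 3: 7/10
  3 → 4: 7/17
  4 → 11: 7/18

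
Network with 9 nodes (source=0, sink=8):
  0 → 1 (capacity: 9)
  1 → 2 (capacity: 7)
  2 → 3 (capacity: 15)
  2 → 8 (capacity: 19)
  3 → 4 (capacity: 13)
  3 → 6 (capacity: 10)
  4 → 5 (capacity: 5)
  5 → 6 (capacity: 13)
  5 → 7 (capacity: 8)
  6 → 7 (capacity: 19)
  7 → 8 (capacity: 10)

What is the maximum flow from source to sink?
Maximum flow = 7

Max flow: 7

Flow assignment:
  0 → 1: 7/9
  1 → 2: 7/7
  2 → 8: 7/19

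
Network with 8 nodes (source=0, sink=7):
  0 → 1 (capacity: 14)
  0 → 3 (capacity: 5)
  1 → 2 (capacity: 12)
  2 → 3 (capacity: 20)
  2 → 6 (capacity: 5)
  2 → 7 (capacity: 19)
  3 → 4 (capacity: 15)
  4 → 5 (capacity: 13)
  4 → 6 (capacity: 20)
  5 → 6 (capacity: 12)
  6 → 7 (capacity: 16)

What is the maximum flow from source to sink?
Maximum flow = 17

Max flow: 17

Flow assignment:
  0 → 1: 12/14
  0 → 3: 5/5
  1 → 2: 12/12
  2 → 7: 12/19
  3 → 4: 5/15
  4 → 6: 5/20
  6 → 7: 5/16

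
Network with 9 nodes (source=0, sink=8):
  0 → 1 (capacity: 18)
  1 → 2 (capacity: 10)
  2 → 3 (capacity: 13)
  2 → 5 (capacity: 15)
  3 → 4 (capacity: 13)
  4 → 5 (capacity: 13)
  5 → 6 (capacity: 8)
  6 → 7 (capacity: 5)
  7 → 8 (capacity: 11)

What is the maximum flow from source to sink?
Maximum flow = 5

Max flow: 5

Flow assignment:
  0 → 1: 5/18
  1 → 2: 5/10
  2 → 5: 5/15
  5 → 6: 5/8
  6 → 7: 5/5
  7 → 8: 5/11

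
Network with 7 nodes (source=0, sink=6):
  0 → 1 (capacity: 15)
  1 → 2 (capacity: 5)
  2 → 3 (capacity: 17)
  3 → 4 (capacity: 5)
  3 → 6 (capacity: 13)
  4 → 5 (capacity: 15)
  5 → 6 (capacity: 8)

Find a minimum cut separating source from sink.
Min cut value = 5, edges: (1,2)

Min cut value: 5
Partition: S = [0, 1], T = [2, 3, 4, 5, 6]
Cut edges: (1,2)

By max-flow min-cut theorem, max flow = min cut = 5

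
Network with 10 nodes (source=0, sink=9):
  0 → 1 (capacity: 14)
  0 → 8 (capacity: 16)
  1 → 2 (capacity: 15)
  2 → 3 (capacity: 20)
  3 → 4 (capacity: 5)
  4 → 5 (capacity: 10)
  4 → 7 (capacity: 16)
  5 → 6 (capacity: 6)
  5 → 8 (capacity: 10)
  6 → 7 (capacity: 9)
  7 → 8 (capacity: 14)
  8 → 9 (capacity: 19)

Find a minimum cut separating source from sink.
Min cut value = 19, edges: (8,9)

Min cut value: 19
Partition: S = [0, 1, 2, 3, 4, 5, 6, 7, 8], T = [9]
Cut edges: (8,9)

By max-flow min-cut theorem, max flow = min cut = 19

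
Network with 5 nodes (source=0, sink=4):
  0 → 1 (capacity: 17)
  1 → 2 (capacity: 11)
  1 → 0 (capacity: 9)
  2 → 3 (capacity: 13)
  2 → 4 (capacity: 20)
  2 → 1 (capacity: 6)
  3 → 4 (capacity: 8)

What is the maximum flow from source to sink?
Maximum flow = 11

Max flow: 11

Flow assignment:
  0 → 1: 11/17
  1 → 2: 11/11
  2 → 4: 11/20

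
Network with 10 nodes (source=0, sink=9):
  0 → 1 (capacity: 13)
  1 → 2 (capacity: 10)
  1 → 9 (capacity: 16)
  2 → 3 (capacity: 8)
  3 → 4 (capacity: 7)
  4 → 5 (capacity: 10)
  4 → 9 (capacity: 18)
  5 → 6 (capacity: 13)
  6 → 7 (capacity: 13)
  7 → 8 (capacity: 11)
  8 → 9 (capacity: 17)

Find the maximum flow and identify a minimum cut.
Max flow = 13, Min cut edges: (0,1)

Maximum flow: 13
Minimum cut: (0,1)
Partition: S = [0], T = [1, 2, 3, 4, 5, 6, 7, 8, 9]

Max-flow min-cut theorem verified: both equal 13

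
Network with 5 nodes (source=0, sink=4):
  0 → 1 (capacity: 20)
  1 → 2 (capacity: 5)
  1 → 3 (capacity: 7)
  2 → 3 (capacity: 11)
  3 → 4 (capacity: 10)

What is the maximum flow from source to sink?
Maximum flow = 10

Max flow: 10

Flow assignment:
  0 → 1: 10/20
  1 → 2: 3/5
  1 → 3: 7/7
  2 → 3: 3/11
  3 → 4: 10/10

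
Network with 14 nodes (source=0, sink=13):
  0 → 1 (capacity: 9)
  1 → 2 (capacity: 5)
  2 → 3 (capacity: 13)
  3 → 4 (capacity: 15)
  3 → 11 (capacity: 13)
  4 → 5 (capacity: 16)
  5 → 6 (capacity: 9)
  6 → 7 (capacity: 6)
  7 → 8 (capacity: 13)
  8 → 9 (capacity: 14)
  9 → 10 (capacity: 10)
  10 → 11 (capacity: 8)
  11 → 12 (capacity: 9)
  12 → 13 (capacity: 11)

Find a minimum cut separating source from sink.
Min cut value = 5, edges: (1,2)

Min cut value: 5
Partition: S = [0, 1], T = [2, 3, 4, 5, 6, 7, 8, 9, 10, 11, 12, 13]
Cut edges: (1,2)

By max-flow min-cut theorem, max flow = min cut = 5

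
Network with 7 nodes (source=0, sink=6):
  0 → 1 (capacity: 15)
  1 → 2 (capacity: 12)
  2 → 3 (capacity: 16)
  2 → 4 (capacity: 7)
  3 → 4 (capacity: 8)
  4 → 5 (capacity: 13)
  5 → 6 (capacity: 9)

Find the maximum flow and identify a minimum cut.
Max flow = 9, Min cut edges: (5,6)

Maximum flow: 9
Minimum cut: (5,6)
Partition: S = [0, 1, 2, 3, 4, 5], T = [6]

Max-flow min-cut theorem verified: both equal 9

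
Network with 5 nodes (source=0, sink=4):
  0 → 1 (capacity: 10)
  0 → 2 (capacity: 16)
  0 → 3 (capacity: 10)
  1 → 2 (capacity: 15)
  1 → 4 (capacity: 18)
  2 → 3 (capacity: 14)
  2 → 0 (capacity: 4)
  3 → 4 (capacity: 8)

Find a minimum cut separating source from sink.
Min cut value = 18, edges: (0,1), (3,4)

Min cut value: 18
Partition: S = [0, 2, 3], T = [1, 4]
Cut edges: (0,1), (3,4)

By max-flow min-cut theorem, max flow = min cut = 18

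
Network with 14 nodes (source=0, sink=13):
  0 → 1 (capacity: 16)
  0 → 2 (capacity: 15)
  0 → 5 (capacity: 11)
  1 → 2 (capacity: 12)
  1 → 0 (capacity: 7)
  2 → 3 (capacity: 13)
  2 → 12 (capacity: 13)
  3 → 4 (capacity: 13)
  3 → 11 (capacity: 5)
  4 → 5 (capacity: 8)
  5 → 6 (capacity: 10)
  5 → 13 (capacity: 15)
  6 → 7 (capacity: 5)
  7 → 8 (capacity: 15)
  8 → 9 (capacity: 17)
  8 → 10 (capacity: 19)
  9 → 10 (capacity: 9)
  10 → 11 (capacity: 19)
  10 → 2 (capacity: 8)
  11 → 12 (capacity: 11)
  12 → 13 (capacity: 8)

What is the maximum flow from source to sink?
Maximum flow = 23

Max flow: 23

Flow assignment:
  0 → 1: 12/16
  0 → 2: 4/15
  0 → 5: 7/11
  1 → 2: 12/12
  2 → 3: 8/13
  2 → 12: 8/13
  3 → 4: 8/13
  4 → 5: 8/8
  5 → 13: 15/15
  12 → 13: 8/8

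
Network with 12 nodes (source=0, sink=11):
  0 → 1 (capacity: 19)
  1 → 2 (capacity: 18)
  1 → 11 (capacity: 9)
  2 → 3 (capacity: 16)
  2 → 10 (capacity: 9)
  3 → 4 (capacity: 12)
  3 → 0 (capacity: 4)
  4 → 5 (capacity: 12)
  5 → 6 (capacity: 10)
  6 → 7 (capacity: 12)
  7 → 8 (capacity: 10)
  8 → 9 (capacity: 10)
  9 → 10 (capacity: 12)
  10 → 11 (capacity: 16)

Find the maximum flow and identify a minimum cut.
Max flow = 19, Min cut edges: (0,1)

Maximum flow: 19
Minimum cut: (0,1)
Partition: S = [0], T = [1, 2, 3, 4, 5, 6, 7, 8, 9, 10, 11]

Max-flow min-cut theorem verified: both equal 19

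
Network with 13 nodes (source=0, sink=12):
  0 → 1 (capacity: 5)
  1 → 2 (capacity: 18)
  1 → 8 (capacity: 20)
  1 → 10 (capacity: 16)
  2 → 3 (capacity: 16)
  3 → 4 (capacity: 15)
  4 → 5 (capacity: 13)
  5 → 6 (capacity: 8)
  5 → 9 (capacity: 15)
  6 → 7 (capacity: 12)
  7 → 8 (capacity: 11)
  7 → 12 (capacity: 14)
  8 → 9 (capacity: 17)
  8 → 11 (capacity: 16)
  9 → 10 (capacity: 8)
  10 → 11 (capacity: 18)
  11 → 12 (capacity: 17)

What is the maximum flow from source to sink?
Maximum flow = 5

Max flow: 5

Flow assignment:
  0 → 1: 5/5
  1 → 8: 5/20
  8 → 11: 5/16
  11 → 12: 5/17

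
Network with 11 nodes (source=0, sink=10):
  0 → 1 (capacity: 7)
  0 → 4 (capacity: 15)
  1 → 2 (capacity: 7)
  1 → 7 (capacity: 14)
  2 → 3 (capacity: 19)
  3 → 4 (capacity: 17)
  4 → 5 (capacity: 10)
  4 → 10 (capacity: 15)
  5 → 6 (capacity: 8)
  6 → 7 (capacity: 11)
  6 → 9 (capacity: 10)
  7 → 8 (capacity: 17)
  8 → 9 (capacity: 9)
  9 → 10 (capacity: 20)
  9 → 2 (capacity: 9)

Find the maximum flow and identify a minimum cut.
Max flow = 22, Min cut edges: (0,1), (0,4)

Maximum flow: 22
Minimum cut: (0,1), (0,4)
Partition: S = [0], T = [1, 2, 3, 4, 5, 6, 7, 8, 9, 10]

Max-flow min-cut theorem verified: both equal 22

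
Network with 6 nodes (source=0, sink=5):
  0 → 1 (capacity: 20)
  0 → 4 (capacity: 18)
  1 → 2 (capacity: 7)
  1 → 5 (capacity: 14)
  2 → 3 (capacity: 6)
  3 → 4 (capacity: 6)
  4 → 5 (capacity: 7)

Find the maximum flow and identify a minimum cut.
Max flow = 21, Min cut edges: (1,5), (4,5)

Maximum flow: 21
Minimum cut: (1,5), (4,5)
Partition: S = [0, 1, 2, 3, 4], T = [5]

Max-flow min-cut theorem verified: both equal 21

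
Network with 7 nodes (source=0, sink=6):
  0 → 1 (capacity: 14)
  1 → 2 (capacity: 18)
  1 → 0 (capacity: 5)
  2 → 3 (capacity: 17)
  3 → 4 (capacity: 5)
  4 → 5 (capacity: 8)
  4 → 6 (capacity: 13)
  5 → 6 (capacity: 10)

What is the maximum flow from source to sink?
Maximum flow = 5

Max flow: 5

Flow assignment:
  0 → 1: 5/14
  1 → 2: 5/18
  2 → 3: 5/17
  3 → 4: 5/5
  4 → 6: 5/13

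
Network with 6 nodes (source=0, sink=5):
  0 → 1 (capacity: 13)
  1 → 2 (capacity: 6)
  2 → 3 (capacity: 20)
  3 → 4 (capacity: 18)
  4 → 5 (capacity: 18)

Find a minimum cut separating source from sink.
Min cut value = 6, edges: (1,2)

Min cut value: 6
Partition: S = [0, 1], T = [2, 3, 4, 5]
Cut edges: (1,2)

By max-flow min-cut theorem, max flow = min cut = 6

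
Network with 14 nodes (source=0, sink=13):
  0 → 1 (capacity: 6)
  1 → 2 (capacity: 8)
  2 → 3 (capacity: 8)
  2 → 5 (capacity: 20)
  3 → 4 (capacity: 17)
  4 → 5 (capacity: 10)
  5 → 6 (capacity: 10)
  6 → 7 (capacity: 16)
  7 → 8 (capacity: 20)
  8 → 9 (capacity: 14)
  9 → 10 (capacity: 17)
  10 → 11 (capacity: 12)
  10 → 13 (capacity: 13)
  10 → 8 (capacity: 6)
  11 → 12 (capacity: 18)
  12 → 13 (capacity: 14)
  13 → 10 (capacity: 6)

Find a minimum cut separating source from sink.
Min cut value = 6, edges: (0,1)

Min cut value: 6
Partition: S = [0], T = [1, 2, 3, 4, 5, 6, 7, 8, 9, 10, 11, 12, 13]
Cut edges: (0,1)

By max-flow min-cut theorem, max flow = min cut = 6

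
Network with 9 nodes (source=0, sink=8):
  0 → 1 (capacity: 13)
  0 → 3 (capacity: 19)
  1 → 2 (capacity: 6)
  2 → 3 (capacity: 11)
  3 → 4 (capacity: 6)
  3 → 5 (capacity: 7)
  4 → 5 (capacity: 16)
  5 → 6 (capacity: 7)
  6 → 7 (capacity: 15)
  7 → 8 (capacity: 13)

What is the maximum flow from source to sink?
Maximum flow = 7

Max flow: 7

Flow assignment:
  0 → 3: 7/19
  3 → 5: 7/7
  5 → 6: 7/7
  6 → 7: 7/15
  7 → 8: 7/13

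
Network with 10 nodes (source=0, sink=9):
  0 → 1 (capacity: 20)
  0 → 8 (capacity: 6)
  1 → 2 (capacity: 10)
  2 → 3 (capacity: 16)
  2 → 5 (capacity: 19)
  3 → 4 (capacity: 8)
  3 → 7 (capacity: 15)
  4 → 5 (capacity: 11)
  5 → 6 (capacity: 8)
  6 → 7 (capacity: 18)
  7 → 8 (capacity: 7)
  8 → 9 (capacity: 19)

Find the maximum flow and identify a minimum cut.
Max flow = 13, Min cut edges: (0,8), (7,8)

Maximum flow: 13
Minimum cut: (0,8), (7,8)
Partition: S = [0, 1, 2, 3, 4, 5, 6, 7], T = [8, 9]

Max-flow min-cut theorem verified: both equal 13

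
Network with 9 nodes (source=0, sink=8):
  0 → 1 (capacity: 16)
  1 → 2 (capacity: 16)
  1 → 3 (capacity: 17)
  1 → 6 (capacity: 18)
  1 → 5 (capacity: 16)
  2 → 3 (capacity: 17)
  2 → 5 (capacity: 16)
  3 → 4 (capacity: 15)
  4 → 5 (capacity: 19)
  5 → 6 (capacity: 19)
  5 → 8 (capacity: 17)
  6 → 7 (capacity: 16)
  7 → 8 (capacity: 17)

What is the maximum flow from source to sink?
Maximum flow = 16

Max flow: 16

Flow assignment:
  0 → 1: 16/16
  1 → 5: 16/16
  5 → 8: 16/17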